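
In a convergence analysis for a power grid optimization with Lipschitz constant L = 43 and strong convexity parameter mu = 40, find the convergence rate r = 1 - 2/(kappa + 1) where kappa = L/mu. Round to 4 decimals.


Step 1: Compute the condition number.
kappa = L/mu = 43/40 = 1.075
Step 2: Compute the convergence rate.
r = 1 - 2/(kappa + 1) = 1 - 2*mu/(L + mu) = (L - mu)/(L + mu) = 3/83 = 0.0361


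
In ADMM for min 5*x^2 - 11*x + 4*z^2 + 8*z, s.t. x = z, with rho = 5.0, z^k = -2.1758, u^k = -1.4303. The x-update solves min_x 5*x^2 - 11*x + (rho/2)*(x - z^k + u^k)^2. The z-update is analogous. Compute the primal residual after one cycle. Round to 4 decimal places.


ADMM iteration with rho = 5.0, z^k = -2.1758, u^k = -1.4303
Step 1: x-update.
Minimize 5*x^2 - 11*x + (5.0/2)*(x + 2.1758 - 1.4303)^2
FOC: (2*5 + 5.0)*x = 11 + 5.0*(-2.1758 + 1.4303)
x^{k+1} = 0.4848
Step 2: z-update.
Minimize 4*z^2 + 8*z + (5.0/2)*(0.4848 - z - 1.4303)^2
FOC: (2*4 + 5.0)*z = -8 + 5.0*(0.4848 - 1.4303)
z^{k+1} = -0.979
Step 3: u-update.
u^{k+1} = -1.4303 + 0.4848 + 0.979 = 0.0336
Step 4: Primal residual = |0.4848 + 0.979| = 1.4639


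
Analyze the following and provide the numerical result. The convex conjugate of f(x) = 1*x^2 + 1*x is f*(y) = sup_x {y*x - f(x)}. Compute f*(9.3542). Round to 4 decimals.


f*(y) = sup_x {y*x - a*x^2 - b*x} = sup_x {(y-b)*x - a*x^2}
FOC: (y - b) - 2a*x = 0 => x* = (y - b)/(2a)
x* = (9.3542 - 1)/(2*1) = 4.1771
f*(9.3542) = (y-b)^2/(4a) = (9.3542 - 1)^2/(4*1)
= 69.7927/4 = 17.4482


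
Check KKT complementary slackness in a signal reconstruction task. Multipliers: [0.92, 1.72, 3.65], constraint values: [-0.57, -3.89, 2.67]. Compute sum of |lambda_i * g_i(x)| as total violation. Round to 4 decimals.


KKT complementary slackness check:
lambda_1 * g_1 = 0.92 * -0.57 = -0.5244
lambda_2 * g_2 = 1.72 * -3.89 = -6.6908
lambda_3 * g_3 = 3.65 * 2.67 = 9.7455
Total violation = 0.5244 + 6.6908 + 9.7455 = 16.9607


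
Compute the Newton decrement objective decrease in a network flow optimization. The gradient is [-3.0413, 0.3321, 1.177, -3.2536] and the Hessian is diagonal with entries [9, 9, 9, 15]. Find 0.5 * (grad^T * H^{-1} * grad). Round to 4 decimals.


Step 1: H is diagonal, so H^(-1) * g = [-0.3379, 0.0369, 0.1308, -0.2169].
Step 2: g^T H^(-1) g = sum_i g_i^2 / H_ii
  = (-3.0413)^2/9 + (0.3321)^2/9 + (1.177)^2/9 + (-3.2536)^2/15
  = 1.0277 + 0.0123 + 0.1539 + 0.7057 = 1.8996
Step 3: Objective decrease = 0.5 * g^T H^(-1) g = 0.9498


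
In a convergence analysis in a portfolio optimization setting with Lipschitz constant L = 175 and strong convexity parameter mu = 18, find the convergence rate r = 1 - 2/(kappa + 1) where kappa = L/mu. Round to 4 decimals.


Step 1: Compute the condition number.
kappa = L/mu = 175/18 = 9.7222
Step 2: Compute the convergence rate.
r = 1 - 2/(kappa + 1) = 1 - 2*mu/(L + mu) = (L - mu)/(L + mu) = 157/193 = 0.8135


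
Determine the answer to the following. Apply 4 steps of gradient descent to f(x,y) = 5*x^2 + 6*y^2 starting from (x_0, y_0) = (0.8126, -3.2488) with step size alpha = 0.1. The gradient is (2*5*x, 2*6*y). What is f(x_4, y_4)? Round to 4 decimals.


Gradient descent on f(x,y) = 5*x^2 + 6*y^2.
Starting point: (0.8126, -3.2488), alpha = 0.1
Step 1: grad_x = 2*5*0.8126 = 8.126, grad_y = 2*6*-3.2488 = -38.9856
  x_1 = 0.8126 - 0.1*8.126 = 0.0
  y_1 = -3.2488 - 0.1*-38.9856 = 0.6498
Step 2: grad_x = 2*5*0.0 = 0.0, grad_y = 2*6*0.6498 = 7.7971
  x_2 = 0.0 - 0.1*0.0 = 0.0
  y_2 = 0.6498 - 0.1*7.7971 = -0.13
Step 3: grad_x = 2*5*0.0 = 0.0, grad_y = 2*6*-0.13 = -1.5594
  x_3 = 0.0 - 0.1*0.0 = 0.0
  y_3 = -0.13 - 0.1*-1.5594 = 0.026
Step 4: grad_x = 2*5*0.0 = 0.0, grad_y = 2*6*0.026 = 0.3119
  x_4 = 0.0 - 0.1*0.0 = 0.0
  y_4 = 0.026 - 0.1*0.3119 = -0.0052
f(0.0, -0.0052) = 5*0.0^2 + 6*(-0.0052)^2 = 0.0002


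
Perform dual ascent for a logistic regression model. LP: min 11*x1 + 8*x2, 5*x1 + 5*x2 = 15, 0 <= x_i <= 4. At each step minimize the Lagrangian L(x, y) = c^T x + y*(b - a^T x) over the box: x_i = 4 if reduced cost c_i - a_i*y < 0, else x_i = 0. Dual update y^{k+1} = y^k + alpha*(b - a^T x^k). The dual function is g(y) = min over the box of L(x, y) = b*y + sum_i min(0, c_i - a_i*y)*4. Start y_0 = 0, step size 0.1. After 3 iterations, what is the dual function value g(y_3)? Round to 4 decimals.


Dual ascent for LP: min 11*x1 + 8*x2, 5*x1 + 5*x2 = 15, 0 <= x_i <= 4
Step 1: y^k = 0.0, reduced costs: (11.0, 8.0)
  x^k = (0.0, 0.0), subgradient = b - a^T x = 15.0
  y^{k+1} = 0.0 + 0.1*15.0 = 1.5
Step 2: y^k = 1.5, reduced costs: (3.5, 0.5)
  x^k = (0.0, 0.0), subgradient = b - a^T x = 15.0
  y^{k+1} = 1.5 + 0.1*15.0 = 3.0
Step 3: y^k = 3.0, reduced costs: (-4.0, -7.0)
  x^k = (4.0, 4.0), subgradient = b - a^T x = -25.0
  y^{k+1} = 3.0 + 0.1*-25.0 = 0.5
Dual objective at y_3 = 0.5: reduced costs (8.5, 5.5), box minimizer x = (0.0, 0.0)
g(y_3) = b*y + (c1 - a1*y)*x1 + (c2 - a2*y)*x2 = 15*0.5 + 8.5*0.0 + 5.5*0.0 = 7.5 + 0.0 + 0.0 = 7.5


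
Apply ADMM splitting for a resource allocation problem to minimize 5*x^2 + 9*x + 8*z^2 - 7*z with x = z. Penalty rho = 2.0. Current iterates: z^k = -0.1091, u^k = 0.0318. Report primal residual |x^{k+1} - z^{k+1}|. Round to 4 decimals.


ADMM iteration with rho = 2.0, z^k = -0.1091, u^k = 0.0318
Step 1: x-update.
Minimize 5*x^2 + 9*x + (2.0/2)*(x + 0.1091 + 0.0318)^2
FOC: (2*5 + 2.0)*x = -9 + 2.0*(-0.1091 - 0.0318)
x^{k+1} = -0.7735
Step 2: z-update.
Minimize 8*z^2 - 7*z + (2.0/2)*(-0.7735 - z + 0.0318)^2
FOC: (2*8 + 2.0)*z = 7 + 2.0*(-0.7735 + 0.0318)
z^{k+1} = 0.3065
Step 3: u-update.
u^{k+1} = 0.0318 - 0.7735 - 0.3065 = -1.0482
Step 4: Primal residual = |-0.7735 - 0.3065| = 1.08


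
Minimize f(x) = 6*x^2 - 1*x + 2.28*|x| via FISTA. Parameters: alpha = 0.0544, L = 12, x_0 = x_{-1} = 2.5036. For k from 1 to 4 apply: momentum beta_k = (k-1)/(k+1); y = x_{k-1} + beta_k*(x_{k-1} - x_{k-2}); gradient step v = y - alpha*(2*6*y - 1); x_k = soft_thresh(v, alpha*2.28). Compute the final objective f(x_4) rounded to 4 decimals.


FISTA on f(x) = 6*x^2 - 1*x + 2.28*|x|
L = 12, alpha = 0.0544
Iteration 1: beta = 0.0, y = 2.5036 + 0.0*(2.5036 - 2.5036) = 2.5036
  grad(y) = 29.0432, v = y - alpha*grad = 0.9236
  prox(v) = soft_thresh(0.9236, 0.124) = 0.7996
Iteration 2: beta = 0.3333, y = 0.7996 + 0.3333*(0.7996 - 2.5036) = 0.2316
  grad(y) = 1.7795, v = y - alpha*grad = 0.1348
  prox(v) = soft_thresh(0.1348, 0.124) = 0.0108
Iteration 3: beta = 0.5, y = 0.0108 + 0.5*(0.0108 - 0.7996) = -0.3836
  grad(y) = -5.6035, v = y - alpha*grad = -0.0788
  prox(v) = soft_thresh(-0.0788, 0.124) = 0.0
Iteration 4: beta = 0.6, y = 0.0 + 0.6*(0.0 - 0.0108) = -0.0065
  grad(y) = -1.0777, v = y - alpha*grad = 0.0522
  prox(v) = soft_thresh(0.0522, 0.124) = 0.0
f(x_4) = 6*0.0^2 - 1*0.0 + 2.28*|0.0| = 0.0


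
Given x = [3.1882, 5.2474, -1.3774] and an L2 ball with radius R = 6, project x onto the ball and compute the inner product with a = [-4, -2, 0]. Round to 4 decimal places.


Step 1: Compute ||x|| (intermediates to 6 decimals).
||x|| = sqrt(3.1882^2 + 5.2474^2 + (-1.3774)^2) = 6.292619
Step 2: Project.
Since ||x|| > R, scale = R/||x|| = 6/6.292619 = 0.953498, proj(x) = scale * x
proj(x) = [3.039942, 5.003385, -1.313348]
Step 3: Dot product.
a^T * proj(x) = -4*3.039942 - 2*5.003385 + 0*(-1.313348) = -22.1665


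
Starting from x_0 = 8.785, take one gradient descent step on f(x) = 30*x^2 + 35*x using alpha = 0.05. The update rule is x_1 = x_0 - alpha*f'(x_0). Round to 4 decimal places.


We compute the gradient at x_0 and apply the update.
f'(x) = 60*x + 35
f'(8.785) = 60*8.785 + 35 = 562.1
x_1 = 8.785 - 0.05*562.1 = -19.32


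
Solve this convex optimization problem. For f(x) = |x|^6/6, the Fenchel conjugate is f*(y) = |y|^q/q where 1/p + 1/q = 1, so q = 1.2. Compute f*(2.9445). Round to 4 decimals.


The conjugate exponent q satisfies 1/p + 1/q = 1.
p = 6, so q = 6/(6 - 1) = 1.2
|y|^q = 2.9445^1.2 = 3.6544
f*(2.9445) = 3.6544 / 1.2 = 3.0453


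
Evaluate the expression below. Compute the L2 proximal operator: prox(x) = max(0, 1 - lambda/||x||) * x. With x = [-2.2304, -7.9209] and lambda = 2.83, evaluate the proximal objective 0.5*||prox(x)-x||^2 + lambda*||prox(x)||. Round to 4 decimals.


Step 1: Compute ||x||.
||x|| = 8.2289
Step 2: Compute scaling factor.
scale = max(0, 1 - 2.83/8.2289) = 0.6561
Step 3: prox(x) = [-1.4633, -5.1968]
||prox(x)|| = 5.3989
Step 4: Proximal objective.
0.5*||prox-x||^2 = 4.0045
lambda*||prox|| = 15.2789
Total = 19.2834


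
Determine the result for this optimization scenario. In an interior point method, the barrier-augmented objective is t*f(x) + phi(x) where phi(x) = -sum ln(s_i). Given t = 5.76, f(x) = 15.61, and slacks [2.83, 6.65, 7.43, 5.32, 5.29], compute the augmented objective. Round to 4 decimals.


Step 1: Compute log-barrier.
ln values: [1.0403, 1.8946, 2.0055, 1.6715, 1.6658]
phi = -(1.0403 + 1.8946 + 2.0055 + 1.6715 + 1.6658) = -8.2777
Step 2: Compute augmented objective.
t*f(x) = 5.76*15.61 = 89.9136
Total = 89.9136 - 8.2777 = 81.6359


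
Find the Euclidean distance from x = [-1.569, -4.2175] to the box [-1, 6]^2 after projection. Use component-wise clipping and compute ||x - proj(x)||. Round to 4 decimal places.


Project each component onto [-1, 6].
clip(-1.569) = -1.0, clip(-4.2175) = -1.0
Projection = [-1.0, -1.0]
Squared diffs: [0.3238, 10.3523]
Distance = sqrt(10.6761) = 3.2674


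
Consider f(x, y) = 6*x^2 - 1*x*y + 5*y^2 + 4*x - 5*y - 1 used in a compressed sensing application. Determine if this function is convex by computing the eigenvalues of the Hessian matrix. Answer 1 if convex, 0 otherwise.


The Hessian of f(x,y) = 6*x^2 - 1*x*y + 5*y^2 + 4*x - 5*y - 1 is:
H = [[12, -1], [-1, 10]]
Trace = 12 + 10 = 22
Determinant = 12*10 - (-1)^2 = 119
Discriminant = (22)^2 - 4*119 = 8.0
Eigenvalues: lambda_1 = 9.5858, lambda_2 = 12.4142
The function is convex.

1


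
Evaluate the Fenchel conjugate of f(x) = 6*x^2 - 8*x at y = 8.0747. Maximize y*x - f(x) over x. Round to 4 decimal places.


f*(y) = sup_x {y*x - a*x^2 - b*x} = sup_x {(y-b)*x - a*x^2}
FOC: (y - b) - 2a*x = 0 => x* = (y - b)/(2a)
x* = (8.0747 + 8)/(2*6) = 1.3396
f*(8.0747) = (y-b)^2/(4a) = (8.0747 + 8)^2/(4*6)
= 258.396/24 = 10.7665


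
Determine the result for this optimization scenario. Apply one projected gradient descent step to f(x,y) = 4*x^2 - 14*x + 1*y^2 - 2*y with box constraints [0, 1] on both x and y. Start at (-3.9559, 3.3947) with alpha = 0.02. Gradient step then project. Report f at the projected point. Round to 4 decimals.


Step 1: Compute gradient at (-3.9559, 3.3947).
grad_x = 2*4*-3.9559 - 14 = -45.6472
grad_y = 2*1*3.3947 - 2 = 4.7894
Step 2: Gradient step.
x_raw = -3.9559 - 0.02*-45.6472 = -3.043
y_raw = 3.3947 - 0.02*4.7894 = 3.2989
Step 3: Project onto [0, 1].
x_proj = clip(-3.043) = 0.0
y_proj = clip(3.2989) = 1.0
Step 4: Evaluate f.
f(0.0, 1.0) = -1.0


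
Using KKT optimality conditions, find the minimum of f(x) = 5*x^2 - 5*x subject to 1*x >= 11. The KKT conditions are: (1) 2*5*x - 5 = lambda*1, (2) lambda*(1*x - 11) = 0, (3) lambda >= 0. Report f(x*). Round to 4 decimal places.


Step 1: Try lambda = 0 (constraint inactive).
x_unc = 5/(2*5) = 0.5
Check: 1*0.5 = 0.5 < 11 -- violated!
Step 2: Constraint must be active: 1*x = 11
x* = 11/1 = 11.0
lambda = (2*5*11.0 - 5)/1 = 105.0
Step 3: Compute optimal value.
f(x*) = 5*11.0^2 - 5*11.0 = 550.0


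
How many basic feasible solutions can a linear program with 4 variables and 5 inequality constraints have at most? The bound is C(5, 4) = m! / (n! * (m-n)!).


Each vertex corresponds to some choice of n active constraints out of m, so the number of vertices is at most C(m, n) = m! / (n!(m-n)!).
m = 5, n = 4
Numerator: 5 * 4 * 3 * 2
Denominator: 4! = 24
C(5, 4) = 5


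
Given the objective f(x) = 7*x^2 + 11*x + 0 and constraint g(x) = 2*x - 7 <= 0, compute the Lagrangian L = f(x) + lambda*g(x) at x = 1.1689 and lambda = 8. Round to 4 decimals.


Step 1: Evaluate f(x).
f(1.1689) = 7*1.1689^2 + 11*1.1689 + 0 = 22.4222
Step 2: Evaluate g(x).
g(1.1689) = 2*1.1689 - 7 = -4.6622
Step 3: Compute Lagrangian.
L = 22.4222 + 8*-4.6622 = -14.8754


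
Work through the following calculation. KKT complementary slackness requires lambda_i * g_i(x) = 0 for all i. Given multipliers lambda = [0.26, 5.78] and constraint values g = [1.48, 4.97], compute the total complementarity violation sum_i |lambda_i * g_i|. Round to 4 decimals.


KKT complementary slackness check:
lambda_1 * g_1 = 0.26 * 1.48 = 0.3848
lambda_2 * g_2 = 5.78 * 4.97 = 28.7266
Total violation = 0.3848 + 28.7266 = 29.1114


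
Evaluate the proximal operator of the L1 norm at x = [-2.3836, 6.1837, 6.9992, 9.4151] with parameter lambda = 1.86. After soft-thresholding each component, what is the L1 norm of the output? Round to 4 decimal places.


Soft-thresholding with lambda = 1.86:
prox(-2.3836) = sign(-2.3836)*max(|-2.3836| - 1.86, 0) = -0.5236
prox(6.1837) = sign(6.1837)*max(|6.1837| - 1.86, 0) = 4.3237
prox(6.9992) = sign(6.9992)*max(|6.9992| - 1.86, 0) = 5.1392
prox(9.4151) = sign(9.4151)*max(|9.4151| - 1.86, 0) = 7.5551
prox(x) = [-0.5236, 4.3237, 5.1392, 7.5551]
||prox(x)||_1 = 0.5236 + 4.3237 + 5.1392 + 7.5551 = 17.5416


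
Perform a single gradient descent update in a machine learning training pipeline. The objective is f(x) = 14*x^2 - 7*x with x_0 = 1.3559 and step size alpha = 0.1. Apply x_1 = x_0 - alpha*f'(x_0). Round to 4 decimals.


We compute the gradient at x_0 and apply the update.
f'(x) = 28*x - 7
f'(1.3559) = 28*1.3559 - 7 = 30.9652
x_1 = 1.3559 - 0.1*30.9652 = -1.7406


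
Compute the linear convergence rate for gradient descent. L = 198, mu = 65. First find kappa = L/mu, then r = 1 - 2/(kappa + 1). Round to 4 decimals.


Step 1: Compute the condition number.
kappa = L/mu = 198/65 = 3.0462
Step 2: Compute the convergence rate.
r = 1 - 2/(kappa + 1) = 1 - 2*mu/(L + mu) = (L - mu)/(L + mu) = 133/263 = 0.5057


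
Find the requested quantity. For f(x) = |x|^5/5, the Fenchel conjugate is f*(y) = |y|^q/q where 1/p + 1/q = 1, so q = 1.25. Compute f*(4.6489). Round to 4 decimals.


The conjugate exponent q satisfies 1/p + 1/q = 1.
p = 5, so q = 5/(5 - 1) = 1.25
|y|^q = 4.6489^1.25 = 6.8263
f*(4.6489) = 6.8263 / 1.25 = 5.4611


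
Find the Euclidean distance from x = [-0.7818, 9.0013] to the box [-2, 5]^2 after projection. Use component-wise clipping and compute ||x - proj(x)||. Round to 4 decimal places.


Project each component onto [-2, 5].
clip(-0.7818) = -0.7818, clip(9.0013) = 5.0
Projection = [-0.7818, 5.0]
Squared diffs: [0.0, 16.0104]
Distance = sqrt(16.0104) = 4.0013


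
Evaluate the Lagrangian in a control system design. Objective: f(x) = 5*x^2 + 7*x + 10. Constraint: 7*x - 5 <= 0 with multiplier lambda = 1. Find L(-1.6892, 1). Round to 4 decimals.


Step 1: Evaluate f(x).
f(-1.6892) = 5*(-1.6892)^2 + 7*(-1.6892) + 10 = 12.4426
Step 2: Evaluate g(x).
g(-1.6892) = 7*-1.6892 - 5 = -16.8244
Step 3: Compute Lagrangian.
L = 12.4426 + 1*-16.8244 = -4.3818


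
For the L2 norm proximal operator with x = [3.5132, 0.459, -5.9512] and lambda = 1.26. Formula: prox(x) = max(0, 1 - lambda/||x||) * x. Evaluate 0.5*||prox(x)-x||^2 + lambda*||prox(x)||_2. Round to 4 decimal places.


Step 1: Compute ||x||.
||x|| = 6.926
Step 2: Compute scaling factor.
scale = max(0, 1 - 1.26/6.926) = 0.8181
Step 3: prox(x) = [2.8741, 0.3755, -4.8685]
||prox(x)|| = 5.666
Step 4: Proximal objective.
0.5*||prox-x||^2 = 0.7938
lambda*||prox|| = 7.1392
Total = 7.933


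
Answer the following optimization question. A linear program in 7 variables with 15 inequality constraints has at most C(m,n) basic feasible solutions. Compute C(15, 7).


Each vertex corresponds to some choice of n active constraints out of m, so the number of vertices is at most C(m, n) = m! / (n!(m-n)!).
m = 15, n = 7
Numerator: 15 * 14 * 13 * 12 * 11 * 10 * 9
Denominator: 7! = 5040
C(15, 7) = 6435


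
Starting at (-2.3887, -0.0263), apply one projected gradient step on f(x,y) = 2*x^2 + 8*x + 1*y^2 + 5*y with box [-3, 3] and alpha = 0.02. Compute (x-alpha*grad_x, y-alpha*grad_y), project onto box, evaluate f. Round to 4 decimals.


Step 1: Compute gradient at (-2.3887, -0.0263).
grad_x = 2*2*-2.3887 + 8 = -1.5548
grad_y = 2*1*-0.0263 + 5 = 4.9474
Step 2: Gradient step.
x_raw = -2.3887 - 0.02*-1.5548 = -2.3576
y_raw = -0.0263 - 0.02*4.9474 = -0.1252
Step 3: Project onto [-3, 3].
x_proj = clip(-2.3576) = -2.3576
y_proj = clip(-0.1252) = -0.1252
Step 4: Evaluate f.
f(-2.3576, -0.1252) = -8.3548


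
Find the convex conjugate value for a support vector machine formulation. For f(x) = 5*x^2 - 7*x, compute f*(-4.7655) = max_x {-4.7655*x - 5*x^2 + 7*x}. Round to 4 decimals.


f*(y) = sup_x {y*x - a*x^2 - b*x} = sup_x {(y-b)*x - a*x^2}
FOC: (y - b) - 2a*x = 0 => x* = (y - b)/(2a)
x* = (-4.7655 + 7)/(2*5) = 0.2235
f*(-4.7655) = (y-b)^2/(4a) = (-4.7655 + 7)^2/(4*5)
= 4.993/20 = 0.2496


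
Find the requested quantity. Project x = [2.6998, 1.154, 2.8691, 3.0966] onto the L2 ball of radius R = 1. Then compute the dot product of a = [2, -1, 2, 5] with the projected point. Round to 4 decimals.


Step 1: Compute ||x|| (intermediates to 6 decimals).
||x|| = sqrt(2.6998^2 + 1.154^2 + 2.8691^2 + 3.0966^2) = 5.142111
Step 2: Project.
Since ||x|| > R, scale = R/||x|| = 1/5.142111 = 0.194473, proj(x) = scale * x
proj(x) = [0.525038, 0.224422, 0.557962, 0.602205]
Step 3: Dot product.
a^T * proj(x) = 2*0.525038 - 1*0.224422 + 2*0.557962 + 5*0.602205 = 4.9526


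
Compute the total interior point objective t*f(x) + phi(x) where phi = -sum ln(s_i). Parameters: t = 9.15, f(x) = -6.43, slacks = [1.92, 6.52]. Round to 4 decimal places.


Step 1: Compute log-barrier.
ln values: [0.6523, 1.8749]
phi = -(0.6523 + 1.8749) = -2.5272
Step 2: Compute augmented objective.
t*f(x) = 9.15*-6.43 = -58.8345
Total = -58.8345 - 2.5272 = -61.3617


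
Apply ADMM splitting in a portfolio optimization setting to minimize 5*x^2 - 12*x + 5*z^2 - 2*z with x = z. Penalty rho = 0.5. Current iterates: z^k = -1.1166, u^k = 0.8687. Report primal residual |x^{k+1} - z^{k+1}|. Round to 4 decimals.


ADMM iteration with rho = 0.5, z^k = -1.1166, u^k = 0.8687
Step 1: x-update.
Minimize 5*x^2 - 12*x + (0.5/2)*(x + 1.1166 + 0.8687)^2
FOC: (2*5 + 0.5)*x = 12 + 0.5*(-1.1166 - 0.8687)
x^{k+1} = 1.0483
Step 2: z-update.
Minimize 5*z^2 - 2*z + (0.5/2)*(1.0483 - z + 0.8687)^2
FOC: (2*5 + 0.5)*z = 2 + 0.5*(1.0483 + 0.8687)
z^{k+1} = 0.2818
Step 3: u-update.
u^{k+1} = 0.8687 + 1.0483 - 0.2818 = 1.6353
Step 4: Primal residual = |1.0483 - 0.2818| = 0.7666


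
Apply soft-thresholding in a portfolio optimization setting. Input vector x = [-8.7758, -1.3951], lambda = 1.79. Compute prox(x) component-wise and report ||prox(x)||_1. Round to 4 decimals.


Soft-thresholding with lambda = 1.79:
prox(-8.7758) = sign(-8.7758)*max(|-8.7758| - 1.79, 0) = -6.9858
prox(-1.3951) = sign(-1.3951)*max(|-1.3951| - 1.79, 0) = 0.0
prox(x) = [-6.9858, 0.0]
||prox(x)||_1 = 6.9858 + 0.0 = 6.9858


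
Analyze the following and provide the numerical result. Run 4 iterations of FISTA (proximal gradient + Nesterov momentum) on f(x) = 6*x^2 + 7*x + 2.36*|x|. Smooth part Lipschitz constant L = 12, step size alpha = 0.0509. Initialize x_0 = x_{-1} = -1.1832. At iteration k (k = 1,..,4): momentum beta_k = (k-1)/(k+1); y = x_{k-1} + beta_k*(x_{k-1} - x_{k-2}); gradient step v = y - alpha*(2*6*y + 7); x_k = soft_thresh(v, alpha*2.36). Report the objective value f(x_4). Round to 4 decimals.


FISTA on f(x) = 6*x^2 + 7*x + 2.36*|x|
L = 12, alpha = 0.0509
Iteration 1: beta = 0.0, y = -1.1832 + 0.0*(-1.1832 + 1.1832) = -1.1832
  grad(y) = -7.1984, v = y - alpha*grad = -0.8168
  prox(v) = soft_thresh(-0.8168, 0.1201) = -0.6967
Iteration 2: beta = 0.3333, y = -0.6967 + 0.3333*(-0.6967 + 1.1832) = -0.5345
  grad(y) = 0.586, v = y - alpha*grad = -0.5643
  prox(v) = soft_thresh(-0.5643, 0.1201) = -0.4442
Iteration 3: beta = 0.5, y = -0.4442 + 0.5*(-0.4442 + 0.6967) = -0.318
  grad(y) = 3.1844, v = y - alpha*grad = -0.4801
  prox(v) = soft_thresh(-0.4801, 0.1201) = -0.3599
Iteration 4: beta = 0.6, y = -0.3599 + 0.6*(-0.3599 + 0.4442) = -0.3094
  grad(y) = 3.2876, v = y - alpha*grad = -0.4767
  prox(v) = soft_thresh(-0.4767, 0.1201) = -0.3566
f(x_4) = 6*(-0.3566)^2 + 7*(-0.3566) + 2.36*|-0.3566| = -0.8916


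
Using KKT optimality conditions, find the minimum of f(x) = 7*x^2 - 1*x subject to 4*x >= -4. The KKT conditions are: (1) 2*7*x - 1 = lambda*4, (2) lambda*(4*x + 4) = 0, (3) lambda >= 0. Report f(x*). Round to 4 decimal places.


Step 1: Try lambda = 0 (constraint inactive).
Stationarity: 2*7*x - 1 = 0
x* = 1/(2*7) = 1/14 = 0.0714 (rounded; the exact value 1/14 is used below)
Check constraint: 4*0.0714 = 0.2856 >= -4 -- satisfied.
Step 2: Compute optimal value.
f(x*) = 7*(1/14)^2 - 1*(1/14) = -0.0357


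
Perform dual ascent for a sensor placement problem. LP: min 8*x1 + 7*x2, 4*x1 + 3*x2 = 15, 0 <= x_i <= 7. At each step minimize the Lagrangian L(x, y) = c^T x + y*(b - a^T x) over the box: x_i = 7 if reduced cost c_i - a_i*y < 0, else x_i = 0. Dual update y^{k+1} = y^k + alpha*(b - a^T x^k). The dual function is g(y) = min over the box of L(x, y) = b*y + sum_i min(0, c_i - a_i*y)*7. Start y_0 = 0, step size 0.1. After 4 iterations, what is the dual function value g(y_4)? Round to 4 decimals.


Dual ascent for LP: min 8*x1 + 7*x2, 4*x1 + 3*x2 = 15, 0 <= x_i <= 7
Step 1: y^k = 0.0, reduced costs: (8.0, 7.0)
  x^k = (0.0, 0.0), subgradient = b - a^T x = 15.0
  y^{k+1} = 0.0 + 0.1*15.0 = 1.5
Step 2: y^k = 1.5, reduced costs: (2.0, 2.5)
  x^k = (0.0, 0.0), subgradient = b - a^T x = 15.0
  y^{k+1} = 1.5 + 0.1*15.0 = 3.0
Step 3: y^k = 3.0, reduced costs: (-4.0, -2.0)
  x^k = (7.0, 7.0), subgradient = b - a^T x = -34.0
  y^{k+1} = 3.0 + 0.1*-34.0 = -0.4
Step 4: y^k = -0.4, reduced costs: (9.6, 8.2)
  x^k = (0.0, 0.0), subgradient = b - a^T x = 15.0
  y^{k+1} = -0.4 + 0.1*15.0 = 1.1
Dual objective at y_4 = 1.1: reduced costs (3.6, 3.7), box minimizer x = (0.0, 0.0)
g(y_4) = b*y + (c1 - a1*y)*x1 + (c2 - a2*y)*x2 = 15*1.1 + 3.6*0.0 + 3.7*0.0 = 16.5 + 0.0 + 0.0 = 16.5


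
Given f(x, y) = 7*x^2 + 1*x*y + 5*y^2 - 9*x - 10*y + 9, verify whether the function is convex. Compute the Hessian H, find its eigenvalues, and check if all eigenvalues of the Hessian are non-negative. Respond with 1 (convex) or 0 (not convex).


The Hessian of f(x,y) = 7*x^2 + 1*x*y + 5*y^2 - 9*x - 10*y + 9 is:
H = [[14, 1], [1, 10]]
Trace = 14 + 10 = 24
Determinant = 14*10 - (1)^2 = 139
Discriminant = (24)^2 - 4*139 = 20.0
Eigenvalues: lambda_1 = 9.7639, lambda_2 = 14.2361
The function is convex.

1


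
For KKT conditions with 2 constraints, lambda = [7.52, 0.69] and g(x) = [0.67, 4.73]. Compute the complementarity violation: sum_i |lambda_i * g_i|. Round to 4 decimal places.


KKT complementary slackness check:
lambda_1 * g_1 = 7.52 * 0.67 = 5.0384
lambda_2 * g_2 = 0.69 * 4.73 = 3.2637
Total violation = 5.0384 + 3.2637 = 8.3021


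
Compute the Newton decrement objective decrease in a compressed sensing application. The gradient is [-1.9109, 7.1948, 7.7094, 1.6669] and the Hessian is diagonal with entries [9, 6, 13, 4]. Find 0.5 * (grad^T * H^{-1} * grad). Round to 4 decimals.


Step 1: H is diagonal, so H^(-1) * g = [-0.2123, 1.1991, 0.593, 0.4167].
Step 2: g^T H^(-1) g = sum_i g_i^2 / H_ii
  = (-1.9109)^2/9 + (7.1948)^2/6 + (7.7094)^2/13 + (1.6669)^2/4
  = 0.4057 + 8.6275 + 4.5719 + 0.6946 = 14.2998
Step 3: Objective decrease = 0.5 * g^T H^(-1) g = 7.1499


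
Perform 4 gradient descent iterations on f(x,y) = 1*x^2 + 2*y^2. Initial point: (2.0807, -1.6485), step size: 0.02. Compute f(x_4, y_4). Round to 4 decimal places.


Gradient descent on f(x,y) = 1*x^2 + 2*y^2.
Starting point: (2.0807, -1.6485), alpha = 0.02
Step 1: grad_x = 2*1*2.0807 = 4.1614, grad_y = 2*2*-1.6485 = -6.594
  x_1 = 2.0807 - 0.02*4.1614 = 1.9975
  y_1 = -1.6485 - 0.02*-6.594 = -1.5166
Step 2: grad_x = 2*1*1.9975 = 3.9949, grad_y = 2*2*-1.5166 = -6.0665
  x_2 = 1.9975 - 0.02*3.9949 = 1.9176
  y_2 = -1.5166 - 0.02*-6.0665 = -1.3953
Step 3: grad_x = 2*1*1.9176 = 3.8351, grad_y = 2*2*-1.3953 = -5.5812
  x_3 = 1.9176 - 0.02*3.8351 = 1.8409
  y_3 = -1.3953 - 0.02*-5.5812 = -1.2837
Step 4: grad_x = 2*1*1.8409 = 3.6817, grad_y = 2*2*-1.2837 = -5.1347
  x_4 = 1.8409 - 0.02*3.6817 = 1.7672
  y_4 = -1.2837 - 0.02*-5.1347 = -1.181
f(1.7672, -1.181) = 1*1.7672^2 + 2*(-1.181)^2 = 5.9125


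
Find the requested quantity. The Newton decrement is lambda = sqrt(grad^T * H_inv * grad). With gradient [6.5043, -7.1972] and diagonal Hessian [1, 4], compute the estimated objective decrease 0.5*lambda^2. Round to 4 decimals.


Step 1: H is diagonal, so H^(-1) * g = [6.5043, -1.7993].
Step 2: g^T H^(-1) g = sum_i g_i^2 / H_ii
  = (6.5043)^2/1 + (-7.1972)^2/4
  = 42.3059 + 12.9499 = 55.2558
Step 3: Objective decrease = 0.5 * g^T H^(-1) g = 27.6279


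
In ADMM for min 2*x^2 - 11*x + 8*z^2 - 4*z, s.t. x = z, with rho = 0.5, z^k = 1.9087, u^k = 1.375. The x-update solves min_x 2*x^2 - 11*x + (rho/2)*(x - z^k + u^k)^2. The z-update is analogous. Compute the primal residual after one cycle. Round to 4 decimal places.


ADMM iteration with rho = 0.5, z^k = 1.9087, u^k = 1.375
Step 1: x-update.
Minimize 2*x^2 - 11*x + (0.5/2)*(x - 1.9087 + 1.375)^2
FOC: (2*2 + 0.5)*x = 11 + 0.5*(1.9087 - 1.375)
x^{k+1} = 2.5037
Step 2: z-update.
Minimize 8*z^2 - 4*z + (0.5/2)*(2.5037 - z + 1.375)^2
FOC: (2*8 + 0.5)*z = 4 + 0.5*(2.5037 + 1.375)
z^{k+1} = 0.36
Step 3: u-update.
u^{k+1} = 1.375 + 2.5037 - 0.36 = 3.5188
Step 4: Primal residual = |2.5037 - 0.36| = 2.1438


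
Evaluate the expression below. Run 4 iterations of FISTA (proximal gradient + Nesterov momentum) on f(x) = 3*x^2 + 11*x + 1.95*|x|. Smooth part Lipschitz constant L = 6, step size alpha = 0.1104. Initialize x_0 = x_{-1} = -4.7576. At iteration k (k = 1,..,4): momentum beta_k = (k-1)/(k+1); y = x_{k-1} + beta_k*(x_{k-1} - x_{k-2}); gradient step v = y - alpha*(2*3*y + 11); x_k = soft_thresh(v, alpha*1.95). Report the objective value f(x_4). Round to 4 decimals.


FISTA on f(x) = 3*x^2 + 11*x + 1.95*|x|
L = 6, alpha = 0.1104
Iteration 1: beta = 0.0, y = -4.7576 + 0.0*(-4.7576 + 4.7576) = -4.7576
  grad(y) = -17.5456, v = y - alpha*grad = -2.8206
  prox(v) = soft_thresh(-2.8206, 0.2153) = -2.6053
Iteration 2: beta = 0.3333, y = -2.6053 + 0.3333*(-2.6053 + 4.7576) = -1.8878
  grad(y) = -0.3271, v = y - alpha*grad = -1.8517
  prox(v) = soft_thresh(-1.8517, 0.2153) = -1.6365
Iteration 3: beta = 0.5, y = -1.6365 + 0.5*(-1.6365 + 2.6053) = -1.152
  grad(y) = 4.0877, v = y - alpha*grad = -1.6033
  prox(v) = soft_thresh(-1.6033, 0.2153) = -1.388
Iteration 4: beta = 0.6, y = -1.388 + 0.6*(-1.388 + 1.6365) = -1.239
  grad(y) = 3.566, v = y - alpha*grad = -1.6327
  prox(v) = soft_thresh(-1.6327, 0.2153) = -1.4174
f(x_4) = 3*(-1.4174)^2 + 11*(-1.4174) + 1.95*|-1.4174| = -6.8004


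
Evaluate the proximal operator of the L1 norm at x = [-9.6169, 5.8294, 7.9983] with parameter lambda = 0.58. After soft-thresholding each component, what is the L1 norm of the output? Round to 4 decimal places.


Soft-thresholding with lambda = 0.58:
prox(-9.6169) = sign(-9.6169)*max(|-9.6169| - 0.58, 0) = -9.0369
prox(5.8294) = sign(5.8294)*max(|5.8294| - 0.58, 0) = 5.2494
prox(7.9983) = sign(7.9983)*max(|7.9983| - 0.58, 0) = 7.4183
prox(x) = [-9.0369, 5.2494, 7.4183]
||prox(x)||_1 = 9.0369 + 5.2494 + 7.4183 = 21.7046


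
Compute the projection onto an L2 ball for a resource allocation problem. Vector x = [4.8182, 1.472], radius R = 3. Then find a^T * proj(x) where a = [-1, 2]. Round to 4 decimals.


Step 1: Compute ||x|| (intermediates to 6 decimals).
||x|| = sqrt(4.8182^2 + 1.472^2) = 5.038039
Step 2: Project.
Since ||x|| > R, scale = R/||x|| = 3/5.038039 = 0.59547, proj(x) = scale * x
proj(x) = [2.869094, 0.876532]
Step 3: Dot product.
a^T * proj(x) = -1*2.869094 + 2*0.876532 = -1.116


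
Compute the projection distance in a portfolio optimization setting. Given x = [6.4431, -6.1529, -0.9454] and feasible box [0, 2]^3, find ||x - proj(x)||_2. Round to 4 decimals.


Project each component onto [0, 2].
clip(6.4431) = 2.0, clip(-6.1529) = 0.0, clip(-0.9454) = 0.0
Projection = [2.0, 0.0, 0.0]
Squared diffs: [19.7411, 37.8582, 0.8938]
Distance = sqrt(58.4931) = 7.6481


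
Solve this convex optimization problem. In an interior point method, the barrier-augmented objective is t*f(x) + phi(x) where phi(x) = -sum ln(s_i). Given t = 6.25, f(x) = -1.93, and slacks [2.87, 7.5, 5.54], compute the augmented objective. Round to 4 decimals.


Step 1: Compute log-barrier.
ln values: [1.0543, 2.0149, 1.712]
phi = -(1.0543 + 2.0149 + 1.712) = -4.7812
Step 2: Compute augmented objective.
t*f(x) = 6.25*-1.93 = -12.0625
Total = -12.0625 - 4.7812 = -16.8437


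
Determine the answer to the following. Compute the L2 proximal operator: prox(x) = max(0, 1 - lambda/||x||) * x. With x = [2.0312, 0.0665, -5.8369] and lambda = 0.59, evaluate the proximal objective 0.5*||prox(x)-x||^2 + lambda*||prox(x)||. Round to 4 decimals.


Step 1: Compute ||x||.
||x|| = 6.1806
Step 2: Compute scaling factor.
scale = max(0, 1 - 0.59/6.1806) = 0.9045
Step 3: prox(x) = [1.8373, 0.0602, -5.2797]
||prox(x)|| = 5.5906
Step 4: Proximal objective.
0.5*||prox-x||^2 = 0.1741
lambda*||prox|| = 3.2985
Total = 3.4725


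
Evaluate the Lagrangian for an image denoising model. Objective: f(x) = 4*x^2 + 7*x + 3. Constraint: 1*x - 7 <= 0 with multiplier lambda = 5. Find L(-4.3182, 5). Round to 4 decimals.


Step 1: Evaluate f(x).
f(-4.3182) = 4*(-4.3182)^2 + 7*(-4.3182) + 3 = 47.36
Step 2: Evaluate g(x).
g(-4.3182) = 1*-4.3182 - 7 = -11.3182
Step 3: Compute Lagrangian.
L = 47.36 + 5*-11.3182 = -9.231


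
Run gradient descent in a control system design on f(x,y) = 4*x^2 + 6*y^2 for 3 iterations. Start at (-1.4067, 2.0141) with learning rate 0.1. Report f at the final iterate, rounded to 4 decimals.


Gradient descent on f(x,y) = 4*x^2 + 6*y^2.
Starting point: (-1.4067, 2.0141), alpha = 0.1
Step 1: grad_x = 2*4*-1.4067 = -11.2536, grad_y = 2*6*2.0141 = 24.1692
  x_1 = -1.4067 - 0.1*-11.2536 = -0.2813
  y_1 = 2.0141 - 0.1*24.1692 = -0.4028
Step 2: grad_x = 2*4*-0.2813 = -2.2507, grad_y = 2*6*-0.4028 = -4.8338
  x_2 = -0.2813 - 0.1*-2.2507 = -0.0563
  y_2 = -0.4028 - 0.1*-4.8338 = 0.0806
Step 3: grad_x = 2*4*-0.0563 = -0.4501, grad_y = 2*6*0.0806 = 0.9668
  x_3 = -0.0563 - 0.1*-0.4501 = -0.0113
  y_3 = 0.0806 - 0.1*0.9668 = -0.0161
f(-0.0113, -0.0161) = 4*(-0.0113)^2 + 6*(-0.0161)^2 = 0.0021


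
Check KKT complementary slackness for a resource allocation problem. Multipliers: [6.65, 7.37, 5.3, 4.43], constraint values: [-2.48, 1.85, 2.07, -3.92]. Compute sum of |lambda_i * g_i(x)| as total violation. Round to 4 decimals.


KKT complementary slackness check:
lambda_1 * g_1 = 6.65 * -2.48 = -16.492
lambda_2 * g_2 = 7.37 * 1.85 = 13.6345
lambda_3 * g_3 = 5.3 * 2.07 = 10.971
lambda_4 * g_4 = 4.43 * -3.92 = -17.3656
Total violation = 16.492 + 13.6345 + 10.971 + 17.3656 = 58.4631


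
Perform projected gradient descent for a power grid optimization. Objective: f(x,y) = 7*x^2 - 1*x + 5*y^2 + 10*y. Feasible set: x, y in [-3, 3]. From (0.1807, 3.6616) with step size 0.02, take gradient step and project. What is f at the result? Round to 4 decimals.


Step 1: Compute gradient at (0.1807, 3.6616).
grad_x = 2*7*0.1807 - 1 = 1.5298
grad_y = 2*5*3.6616 + 10 = 46.616
Step 2: Gradient step.
x_raw = 0.1807 - 0.02*1.5298 = 0.1501
y_raw = 3.6616 - 0.02*46.616 = 2.7293
Step 3: Project onto [-3, 3].
x_proj = clip(0.1501) = 0.1501
y_proj = clip(2.7293) = 2.7293
Step 4: Evaluate f.
f(0.1501, 2.7293) = 64.5453


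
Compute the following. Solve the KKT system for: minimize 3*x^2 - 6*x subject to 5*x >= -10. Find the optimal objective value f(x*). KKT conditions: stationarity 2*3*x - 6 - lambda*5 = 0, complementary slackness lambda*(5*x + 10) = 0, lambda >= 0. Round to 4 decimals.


Step 1: Try lambda = 0 (constraint inactive).
Stationarity: 2*3*x - 6 = 0
x* = 6/(2*3) = 1.0
Check constraint: 5*1.0 = 5.0 >= -10 -- satisfied.
Step 2: Compute optimal value.
f(x*) = 3*1.0^2 - 6*1.0 = -3.0


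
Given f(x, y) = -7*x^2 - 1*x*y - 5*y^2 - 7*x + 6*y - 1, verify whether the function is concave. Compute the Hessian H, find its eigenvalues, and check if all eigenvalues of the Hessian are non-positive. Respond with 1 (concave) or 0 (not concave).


The Hessian of f(x,y) = -7*x^2 - 1*x*y - 5*y^2 - 7*x + 6*y - 1 is:
H = [[-14, -1], [-1, -10]]
Trace = -14 - 10 = -24
Determinant = -14*-10 - (-1)^2 = 139
Discriminant = (-24)^2 - 4*139 = 20.0
Eigenvalues: lambda_1 = -14.2361, lambda_2 = -9.7639
The function is concave.

1


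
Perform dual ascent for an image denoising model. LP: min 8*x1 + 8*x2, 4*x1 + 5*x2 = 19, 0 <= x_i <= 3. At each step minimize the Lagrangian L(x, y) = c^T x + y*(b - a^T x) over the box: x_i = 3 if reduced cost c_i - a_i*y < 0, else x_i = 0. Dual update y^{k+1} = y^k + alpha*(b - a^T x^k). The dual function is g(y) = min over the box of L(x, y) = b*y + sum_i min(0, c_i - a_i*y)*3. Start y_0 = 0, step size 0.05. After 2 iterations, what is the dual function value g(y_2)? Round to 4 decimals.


Dual ascent for LP: min 8*x1 + 8*x2, 4*x1 + 5*x2 = 19, 0 <= x_i <= 3
Step 1: y^k = 0.0, reduced costs: (8.0, 8.0)
  x^k = (0.0, 0.0), subgradient = b - a^T x = 19.0
  y^{k+1} = 0.0 + 0.05*19.0 = 0.95
Step 2: y^k = 0.95, reduced costs: (4.2, 3.25)
  x^k = (0.0, 0.0), subgradient = b - a^T x = 19.0
  y^{k+1} = 0.95 + 0.05*19.0 = 1.9
Dual objective at y_2 = 1.9: reduced costs (0.4, -1.5), box minimizer x = (0.0, 3.0)
g(y_2) = b*y + (c1 - a1*y)*x1 + (c2 - a2*y)*x2 = 19*1.9 + 0.4*0.0 + (-1.5)*3.0 = 36.1 + 0.0 - 4.5 = 31.6


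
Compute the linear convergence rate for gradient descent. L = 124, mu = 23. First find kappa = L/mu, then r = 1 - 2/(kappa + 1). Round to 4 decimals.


Step 1: Compute the condition number.
kappa = L/mu = 124/23 = 5.3913
Step 2: Compute the convergence rate.
r = 1 - 2/(kappa + 1) = 1 - 2*mu/(L + mu) = (L - mu)/(L + mu) = 101/147 = 0.6871


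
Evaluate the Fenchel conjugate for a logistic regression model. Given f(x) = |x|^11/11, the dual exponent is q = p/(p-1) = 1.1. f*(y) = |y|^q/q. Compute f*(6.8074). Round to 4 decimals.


The conjugate exponent q satisfies 1/p + 1/q = 1.
p = 11, so q = 11/(11 - 1) = 1.1
|y|^q = 6.8074^1.1 = 8.2467
f*(6.8074) = 8.2467 / 1.1 = 7.497


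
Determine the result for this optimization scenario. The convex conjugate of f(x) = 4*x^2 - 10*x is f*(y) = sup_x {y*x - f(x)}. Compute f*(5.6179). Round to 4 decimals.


f*(y) = sup_x {y*x - a*x^2 - b*x} = sup_x {(y-b)*x - a*x^2}
FOC: (y - b) - 2a*x = 0 => x* = (y - b)/(2a)
x* = (5.6179 + 10)/(2*4) = 1.9522
f*(5.6179) = (y-b)^2/(4a) = (5.6179 + 10)^2/(4*4)
= 243.9188/16 = 15.2449


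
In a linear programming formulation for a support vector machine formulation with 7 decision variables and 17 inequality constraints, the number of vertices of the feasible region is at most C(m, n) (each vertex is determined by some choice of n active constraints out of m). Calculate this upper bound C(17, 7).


Each vertex corresponds to some choice of n active constraints out of m, so the number of vertices is at most C(m, n) = m! / (n!(m-n)!).
m = 17, n = 7
Numerator: 17 * 16 * 15 * 14 * 13 * 12 * 11
Denominator: 7! = 5040
C(17, 7) = 19448


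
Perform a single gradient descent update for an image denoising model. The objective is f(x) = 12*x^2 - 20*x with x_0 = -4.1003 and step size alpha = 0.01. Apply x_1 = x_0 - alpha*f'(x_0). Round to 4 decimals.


We compute the gradient at x_0 and apply the update.
f'(x) = 24*x - 20
f'(-4.1003) = 24*-4.1003 - 20 = -118.4072
x_1 = -4.1003 - 0.01*-118.4072 = -2.9162


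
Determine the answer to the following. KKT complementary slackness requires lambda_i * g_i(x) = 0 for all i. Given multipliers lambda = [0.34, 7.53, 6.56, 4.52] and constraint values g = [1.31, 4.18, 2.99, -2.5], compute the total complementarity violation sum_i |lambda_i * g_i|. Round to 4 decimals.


KKT complementary slackness check:
lambda_1 * g_1 = 0.34 * 1.31 = 0.4454
lambda_2 * g_2 = 7.53 * 4.18 = 31.4754
lambda_3 * g_3 = 6.56 * 2.99 = 19.6144
lambda_4 * g_4 = 4.52 * -2.5 = -11.3
Total violation = 0.4454 + 31.4754 + 19.6144 + 11.3 = 62.8352


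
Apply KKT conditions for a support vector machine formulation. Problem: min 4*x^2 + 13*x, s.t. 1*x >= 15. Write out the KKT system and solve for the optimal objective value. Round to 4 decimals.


Step 1: Try lambda = 0 (constraint inactive).
x_unc = -13/(2*4) = -1.625
Check: 1*-1.625 = -1.625 < 15 -- violated!
Step 2: Constraint must be active: 1*x = 15
x* = 15/1 = 15.0
lambda = (2*4*15.0 + 13)/1 = 133.0
Step 3: Compute optimal value.
f(x*) = 4*15.0^2 + 13*15.0 = 1095.0


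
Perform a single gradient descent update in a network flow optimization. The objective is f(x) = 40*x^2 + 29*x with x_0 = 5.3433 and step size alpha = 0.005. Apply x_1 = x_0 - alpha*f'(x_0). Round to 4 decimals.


We compute the gradient at x_0 and apply the update.
f'(x) = 80*x + 29
f'(5.3433) = 80*5.3433 + 29 = 456.464
x_1 = 5.3433 - 0.005*456.464 = 3.061


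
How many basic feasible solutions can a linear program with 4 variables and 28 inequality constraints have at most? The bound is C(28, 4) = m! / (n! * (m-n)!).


Each vertex corresponds to some choice of n active constraints out of m, so the number of vertices is at most C(m, n) = m! / (n!(m-n)!).
m = 28, n = 4
Numerator: 28 * 27 * 26 * 25
Denominator: 4! = 24
C(28, 4) = 20475


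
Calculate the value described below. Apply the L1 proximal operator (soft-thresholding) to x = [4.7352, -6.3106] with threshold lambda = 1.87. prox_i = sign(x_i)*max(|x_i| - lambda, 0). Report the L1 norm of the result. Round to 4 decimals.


Soft-thresholding with lambda = 1.87:
prox(4.7352) = sign(4.7352)*max(|4.7352| - 1.87, 0) = 2.8652
prox(-6.3106) = sign(-6.3106)*max(|-6.3106| - 1.87, 0) = -4.4406
prox(x) = [2.8652, -4.4406]
||prox(x)||_1 = 2.8652 + 4.4406 = 7.3058


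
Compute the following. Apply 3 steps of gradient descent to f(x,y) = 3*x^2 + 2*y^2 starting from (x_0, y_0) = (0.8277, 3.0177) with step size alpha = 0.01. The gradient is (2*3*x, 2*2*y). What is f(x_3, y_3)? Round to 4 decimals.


Gradient descent on f(x,y) = 3*x^2 + 2*y^2.
Starting point: (0.8277, 3.0177), alpha = 0.01
Step 1: grad_x = 2*3*0.8277 = 4.9662, grad_y = 2*2*3.0177 = 12.0708
  x_1 = 0.8277 - 0.01*4.9662 = 0.778
  y_1 = 3.0177 - 0.01*12.0708 = 2.897
Step 2: grad_x = 2*3*0.778 = 4.6682, grad_y = 2*2*2.897 = 11.588
  x_2 = 0.778 - 0.01*4.6682 = 0.7314
  y_2 = 2.897 - 0.01*11.588 = 2.7811
Step 3: grad_x = 2*3*0.7314 = 4.3881, grad_y = 2*2*2.7811 = 11.1244
  x_3 = 0.7314 - 0.01*4.3881 = 0.6875
  y_3 = 2.7811 - 0.01*11.1244 = 2.6699
f(0.6875, 2.6699) = 3*0.6875^2 + 2*2.6699^2 = 15.6743


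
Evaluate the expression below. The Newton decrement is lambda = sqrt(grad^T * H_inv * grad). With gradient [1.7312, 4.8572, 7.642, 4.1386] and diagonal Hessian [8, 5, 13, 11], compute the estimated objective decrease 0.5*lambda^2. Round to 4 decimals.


Step 1: H is diagonal, so H^(-1) * g = [0.2164, 0.9714, 0.5878, 0.3762].
Step 2: g^T H^(-1) g = sum_i g_i^2 / H_ii
  = (1.7312)^2/8 + (4.8572)^2/5 + (7.642)^2/13 + (4.1386)^2/11
  = 0.3746 + 4.7185 + 4.4923 + 1.5571 = 11.1425
Step 3: Objective decrease = 0.5 * g^T H^(-1) g = 5.5713


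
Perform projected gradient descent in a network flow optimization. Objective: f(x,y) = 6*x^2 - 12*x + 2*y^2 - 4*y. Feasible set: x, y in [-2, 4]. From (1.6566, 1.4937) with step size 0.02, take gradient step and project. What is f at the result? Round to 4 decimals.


Step 1: Compute gradient at (1.6566, 1.4937).
grad_x = 2*6*1.6566 - 12 = 7.8792
grad_y = 2*2*1.4937 - 4 = 1.9748
Step 2: Gradient step.
x_raw = 1.6566 - 0.02*7.8792 = 1.499
y_raw = 1.4937 - 0.02*1.9748 = 1.4542
Step 3: Project onto [-2, 4].
x_proj = clip(1.499) = 1.499
y_proj = clip(1.4542) = 1.4542
Step 4: Evaluate f.
f(1.499, 1.4542) = -6.0933


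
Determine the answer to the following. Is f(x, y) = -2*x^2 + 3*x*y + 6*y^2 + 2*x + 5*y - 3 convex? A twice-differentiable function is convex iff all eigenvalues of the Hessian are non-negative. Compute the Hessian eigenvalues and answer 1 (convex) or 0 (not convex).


The Hessian of f(x,y) = -2*x^2 + 3*x*y + 6*y^2 + 2*x + 5*y - 3 is:
H = [[-4, 3], [3, 12]]
Trace = -4 + 12 = 8
Determinant = -4*12 - (3)^2 = -57
Discriminant = (8)^2 - 4*-57 = 292.0
Eigenvalues: lambda_1 = -4.544, lambda_2 = 12.544
The function is not convex.

0
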